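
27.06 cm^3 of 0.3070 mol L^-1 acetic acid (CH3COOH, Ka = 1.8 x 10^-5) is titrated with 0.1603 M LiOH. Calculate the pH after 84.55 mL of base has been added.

n(acid) = 0.3070 x 0.02706 = 0.008307 mol; n(LiOH) added = 0.1603 x 0.08455 = 0.01355 mol.
Base is in excess by 0.01355 - 0.008307 = 0.005246 mol in a total volume of 0.1116 L.
[OH^-] = 0.005246/0.1116 = 0.04700 M, so pOH = 1.33 and pH = 14.00 - 1.33 = 12.67.

12.67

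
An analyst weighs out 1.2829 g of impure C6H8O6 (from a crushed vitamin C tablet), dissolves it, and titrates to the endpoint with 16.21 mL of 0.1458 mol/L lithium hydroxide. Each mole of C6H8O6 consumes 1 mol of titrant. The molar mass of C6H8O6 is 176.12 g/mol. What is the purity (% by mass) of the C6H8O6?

32.4%

n(LiOH) = 0.1458 x 0.01621 = 0.002363 mol.
n(C6H8O6) = 0.002363 / 1 = 0.002363 mol.
mass of C6H8O6 = 0.002363 x 176.12 = 0.4162 g.
% purity = 0.4162 / 1.2829 x 100 = 32.4%.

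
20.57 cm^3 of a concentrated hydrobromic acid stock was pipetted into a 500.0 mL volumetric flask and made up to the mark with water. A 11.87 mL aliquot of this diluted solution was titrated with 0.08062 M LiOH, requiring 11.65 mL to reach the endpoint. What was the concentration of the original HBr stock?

n(LiOH) = 0.08062 x 0.01165 = 0.0009392 mol.
n(HBr) in the aliquot = 0.0009392 mol.
[diluted HBr] = 0.0009392 / 0.01187 = 0.07913 M.
Dilution factor = 500.0/20.57 = 24.31, so [stock] = 0.07913 x 24.31 = 1.92 M.

1.92 M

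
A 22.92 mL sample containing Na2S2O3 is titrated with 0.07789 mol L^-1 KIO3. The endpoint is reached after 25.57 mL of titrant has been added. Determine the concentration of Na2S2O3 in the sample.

0.521 M

n(KIO3) = 0.07789 x 0.02557 = 0.001992 mol.
From the balanced equation, 1 mol KIO3 reacts with 6 mol Na2S2O3, so n(Na2S2O3) = 0.001992 x 6/1 = 0.01195 mol.
[Na2S2O3] = 0.01195 / 0.02292 L = 0.521 M.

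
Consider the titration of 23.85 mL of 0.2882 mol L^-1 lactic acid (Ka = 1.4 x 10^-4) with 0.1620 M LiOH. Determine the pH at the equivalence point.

n(HC3H5O3) = 0.2882 x 0.02385 = 0.006874 mol; V(LiOH) at equivalence = 0.006874/0.1620 = 0.04243 L.
At equivalence all the acid is converted to C3H5O3-; total volume = 0.02385 + 0.04243 = 0.06628 L, so [C3H5O3-] = 0.006874/0.06628 = 0.1037 M.
Kb = Kw/Ka = 1.0e-14 / 1.4 x 10^-4 = 7.14e-11.
[OH^-] = sqrt(Kb x [C3H5O3-]) = sqrt(7.14e-11 x 0.1037) = 2.72e-6 M.
pOH = 5.57, so pH = 14.00 - 5.57 = 8.43.

8.43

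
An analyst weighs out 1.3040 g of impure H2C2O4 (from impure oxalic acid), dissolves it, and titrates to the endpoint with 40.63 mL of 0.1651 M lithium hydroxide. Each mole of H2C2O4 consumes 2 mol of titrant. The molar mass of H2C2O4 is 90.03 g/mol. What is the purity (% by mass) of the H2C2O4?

23.2%

n(LiOH) = 0.1651 x 0.04063 = 0.006708 mol.
n(H2C2O4) = 0.006708 / 2 = 0.003354 mol.
mass of H2C2O4 = 0.003354 x 90.03 = 0.3020 g.
% purity = 0.3020 / 1.3040 x 100 = 23.2%.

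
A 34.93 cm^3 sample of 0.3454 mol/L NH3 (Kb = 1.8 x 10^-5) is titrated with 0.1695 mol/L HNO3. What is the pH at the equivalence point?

5.10

n(NH3) = 0.3454 x 0.03493 = 0.01206 mol; V(HNO3) at equivalence = 0.01206/0.1695 = 0.07118 L.
At equivalence the base is fully converted to NH4+; total volume = 0.1061 L, so [NH4+] = 0.01206/0.1061 = 0.1137 M.
Ka(NH4+) = Kw/Kb = 1.0e-14 / 1.8 x 10^-5 = 5.56e-10.
[H^+] = sqrt(Ka x [NH4+]) = sqrt(5.56e-10 x 0.1137) = 7.95e-6 M.
pH = -log(7.95e-6) = 5.10.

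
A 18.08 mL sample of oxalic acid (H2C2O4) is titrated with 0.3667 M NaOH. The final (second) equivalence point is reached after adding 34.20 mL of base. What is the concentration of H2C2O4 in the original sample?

n(NaOH) = 0.3667 x 0.03420 = 0.01254 mol.
At the final (second) equivalence point, 2 mol OH^- react per mol H2C2O4, so n(H2C2O4) = 0.01254 / 2 = 0.006271 mol.
[H2C2O4] = 0.006271 / 0.01808 L = 0.347 M.

0.347 M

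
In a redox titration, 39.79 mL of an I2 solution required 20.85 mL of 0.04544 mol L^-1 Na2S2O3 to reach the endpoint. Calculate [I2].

n(Na2S2O3) = 0.04544 x 0.02085 = 0.0009474 mol.
From the balanced equation, 2 mol Na2S2O3 reacts with 1 mol I2, so n(I2) = 0.0009474 x 1/2 = 0.0004737 mol.
[I2] = 0.0004737 / 0.03979 L = 0.0119 M.

0.0119 M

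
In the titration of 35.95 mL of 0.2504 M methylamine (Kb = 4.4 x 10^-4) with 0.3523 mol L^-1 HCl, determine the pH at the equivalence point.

n(CH3NH2) = 0.2504 x 0.03595 = 0.009002 mol; V(HCl) at equivalence = 0.009002/0.3523 = 0.02555 L.
At equivalence the base is fully converted to CH3NH3+; total volume = 0.06150 L, so [CH3NH3+] = 0.009002/0.06150 = 0.1464 M.
Ka(CH3NH3+) = Kw/Kb = 1.0e-14 / 4.4 x 10^-4 = 2.27e-11.
[H^+] = sqrt(Ka x [CH3NH3+]) = sqrt(2.27e-11 x 0.1464) = 1.82e-6 M.
pH = -log(1.82e-6) = 5.74.

5.74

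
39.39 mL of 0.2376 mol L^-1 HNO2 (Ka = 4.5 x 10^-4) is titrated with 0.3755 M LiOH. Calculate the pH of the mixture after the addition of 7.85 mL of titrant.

Initial n(HNO2) = 0.2376 x 0.03939 = 0.009359 mol.
n(LiOH) added = 0.3755 x 0.007850 = 0.002948 mol, converting that many moles of HNO2 to NO2-.
Remaining n(HNO2) = 0.006411 mol; n(NO2-) = 0.002948 mol.
By Henderson-Hasselbalch, pH = pKa + log([A^-]/[HA]) = 3.35 + log(0.002948/0.006411) = 3.35 + (-0.34) = 3.01.

3.01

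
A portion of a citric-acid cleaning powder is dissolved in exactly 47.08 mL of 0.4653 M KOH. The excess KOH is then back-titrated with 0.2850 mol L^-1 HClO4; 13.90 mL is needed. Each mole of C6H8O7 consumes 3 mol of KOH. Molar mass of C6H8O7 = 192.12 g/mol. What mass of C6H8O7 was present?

1.15 g

Total n(KOH) added = 0.4653 x 0.04708 = 0.02191 mol.
n(HClO4) used = 0.2850 x 0.01390 = 0.003961 mol, which equals the excess n(KOH).
So n(KOH) consumed by the sample = 0.02191 - 0.003961 = 0.01794 mol.
n(C6H8O7) = 0.01794 / 3 = 0.005982 mol.
mass = 0.005982 mol x 192.12 g/mol = 1.15 g.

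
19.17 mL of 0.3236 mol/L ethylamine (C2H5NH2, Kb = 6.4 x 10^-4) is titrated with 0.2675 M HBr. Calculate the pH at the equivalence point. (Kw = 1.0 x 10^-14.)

5.82

n(C2H5NH2) = 0.3236 x 0.01917 = 0.006203 mol; V(HBr) at equivalence = 0.006203/0.2675 = 0.02319 L.
At equivalence the base is fully converted to C2H5NH3+; total volume = 0.04236 L, so [C2H5NH3+] = 0.006203/0.04236 = 0.1464 M.
Ka(C2H5NH3+) = Kw/Kb = 1.0e-14 / 6.4 x 10^-4 = 1.56e-11.
[H^+] = sqrt(Ka x [C2H5NH3+]) = sqrt(1.56e-11 x 0.1464) = 1.51e-6 M.
pH = -log(1.51e-6) = 5.82.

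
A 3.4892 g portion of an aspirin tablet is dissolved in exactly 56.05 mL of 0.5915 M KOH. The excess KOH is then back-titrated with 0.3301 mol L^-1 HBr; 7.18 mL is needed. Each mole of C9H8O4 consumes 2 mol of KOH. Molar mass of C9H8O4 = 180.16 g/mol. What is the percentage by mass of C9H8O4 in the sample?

79.5%

Total n(KOH) added = 0.5915 x 0.05605 = 0.03315 mol.
n(HBr) used = 0.3301 x 0.007180 = 0.002370 mol, which equals the excess n(KOH).
So n(KOH) consumed by the sample = 0.03315 - 0.002370 = 0.03078 mol.
n(C9H8O4) = 0.03078 / 2 = 0.01539 mol.
mass C9H8O4 = 0.01539 x 180.16 = 2.773 g, so %C9H8O4 = 2.773/3.4892 x 100 = 79.5%.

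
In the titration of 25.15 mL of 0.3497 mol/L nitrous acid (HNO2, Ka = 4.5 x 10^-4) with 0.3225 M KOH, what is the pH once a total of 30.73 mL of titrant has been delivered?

n(acid) = 0.3497 x 0.02515 = 0.008795 mol; n(KOH) added = 0.3225 x 0.03073 = 0.009910 mol.
Base is in excess by 0.009910 - 0.008795 = 0.001115 mol in a total volume of 0.05588 L.
[OH^-] = 0.001115/0.05588 = 0.01996 M, so pOH = 1.70 and pH = 14.00 - 1.70 = 12.30.

12.30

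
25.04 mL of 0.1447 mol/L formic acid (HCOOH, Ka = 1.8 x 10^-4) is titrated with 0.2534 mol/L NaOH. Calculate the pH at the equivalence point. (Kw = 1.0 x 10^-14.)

n(HCOOH) = 0.1447 x 0.02504 = 0.003623 mol; V(NaOH) at equivalence = 0.003623/0.2534 = 0.01430 L.
At equivalence all the acid is converted to HCOO-; total volume = 0.02504 + 0.01430 = 0.03934 L, so [HCOO-] = 0.003623/0.03934 = 0.09210 M.
Kb = Kw/Ka = 1.0e-14 / 1.8 x 10^-4 = 5.56e-11.
[OH^-] = sqrt(Kb x [HCOO-]) = sqrt(5.56e-11 x 0.09210) = 2.26e-6 M.
pOH = 5.65, so pH = 14.00 - 5.65 = 8.35.

8.35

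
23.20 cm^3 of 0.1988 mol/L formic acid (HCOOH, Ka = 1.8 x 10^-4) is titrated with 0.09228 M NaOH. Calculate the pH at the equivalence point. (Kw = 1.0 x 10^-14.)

8.27

n(HCOOH) = 0.1988 x 0.02320 = 0.004612 mol; V(NaOH) at equivalence = 0.004612/0.09228 = 0.04998 L.
At equivalence all the acid is converted to HCOO-; total volume = 0.02320 + 0.04998 = 0.07318 L, so [HCOO-] = 0.004612/0.07318 = 0.06302 M.
Kb = Kw/Ka = 1.0e-14 / 1.8 x 10^-4 = 5.56e-11.
[OH^-] = sqrt(Kb x [HCOO-]) = sqrt(5.56e-11 x 0.06302) = 1.87e-6 M.
pOH = 5.73, so pH = 14.00 - 5.73 = 8.27.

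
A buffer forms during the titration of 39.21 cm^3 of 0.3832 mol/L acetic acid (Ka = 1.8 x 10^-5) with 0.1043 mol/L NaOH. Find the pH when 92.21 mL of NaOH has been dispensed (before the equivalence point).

4.99

Initial n(CH3COOH) = 0.3832 x 0.03921 = 0.01503 mol.
n(NaOH) added = 0.1043 x 0.09221 = 0.009618 mol, converting that many moles of CH3COOH to CH3COO-.
Remaining n(CH3COOH) = 0.005408 mol; n(CH3COO-) = 0.009618 mol.
By Henderson-Hasselbalch, pH = pKa + log([A^-]/[HA]) = 4.74 + log(0.009618/0.005408) = 4.74 + (+0.25) = 4.99.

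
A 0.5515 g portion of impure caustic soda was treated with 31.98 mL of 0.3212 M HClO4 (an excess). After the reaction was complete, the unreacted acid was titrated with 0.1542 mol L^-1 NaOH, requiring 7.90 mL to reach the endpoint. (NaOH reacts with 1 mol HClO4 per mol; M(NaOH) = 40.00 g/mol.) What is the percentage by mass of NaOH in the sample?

65.7%

Total n(HClO4) added = 0.3212 x 0.03198 = 0.01027 mol.
n(NaOH) used = 0.1542 x 0.007900 = 0.001218 mol, which equals the excess n(HClO4).
So n(HClO4) consumed by the sample = 0.01027 - 0.001218 = 0.009054 mol.
n(NaOH) = 0.009054 / 1 = 0.009054 mol.
mass NaOH = 0.009054 x 40.00 = 0.3622 g, so %NaOH = 0.3622/0.5515 x 100 = 65.7%.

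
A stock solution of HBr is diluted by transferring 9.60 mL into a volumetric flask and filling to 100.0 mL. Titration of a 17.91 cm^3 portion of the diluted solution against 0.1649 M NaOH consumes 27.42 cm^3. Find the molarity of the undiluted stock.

n(NaOH) = 0.1649 x 0.02742 = 0.004522 mol.
n(HBr) in the aliquot = 0.004522 mol.
[diluted HBr] = 0.004522 / 0.01791 = 0.2525 M.
Dilution factor = 100.0/9.600 = 10.42, so [stock] = 0.2525 x 10.42 = 2.63 M.

2.63 M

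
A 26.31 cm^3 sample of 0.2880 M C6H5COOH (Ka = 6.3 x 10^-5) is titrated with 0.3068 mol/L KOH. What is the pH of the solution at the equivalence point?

n(C6H5COOH) = 0.2880 x 0.02631 = 0.007577 mol; V(KOH) at equivalence = 0.007577/0.3068 = 0.02470 L.
At equivalence all the acid is converted to C6H5COO-; total volume = 0.02631 + 0.02470 = 0.05101 L, so [C6H5COO-] = 0.007577/0.05101 = 0.1486 M.
Kb = Kw/Ka = 1.0e-14 / 6.3 x 10^-5 = 1.59e-10.
[OH^-] = sqrt(Kb x [C6H5COO-]) = sqrt(1.59e-10 x 0.1486) = 4.86e-6 M.
pOH = 5.31, so pH = 14.00 - 5.31 = 8.69.

8.69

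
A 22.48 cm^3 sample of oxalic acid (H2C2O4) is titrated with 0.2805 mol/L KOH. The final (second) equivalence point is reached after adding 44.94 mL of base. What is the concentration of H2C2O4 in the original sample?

0.280 M

n(KOH) = 0.2805 x 0.04494 = 0.01261 mol.
At the final (second) equivalence point, 2 mol OH^- react per mol H2C2O4, so n(H2C2O4) = 0.01261 / 2 = 0.006303 mol.
[H2C2O4] = 0.006303 / 0.02248 L = 0.280 M.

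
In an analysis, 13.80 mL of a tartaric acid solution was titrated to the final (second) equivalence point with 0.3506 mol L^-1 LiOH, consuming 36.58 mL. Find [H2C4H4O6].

0.465 M

n(LiOH) = 0.3506 x 0.03658 = 0.01282 mol.
At the final (second) equivalence point, 2 mol OH^- react per mol H2C4H4O6, so n(H2C4H4O6) = 0.01282 / 2 = 0.006412 mol.
[H2C4H4O6] = 0.006412 / 0.01380 L = 0.465 M.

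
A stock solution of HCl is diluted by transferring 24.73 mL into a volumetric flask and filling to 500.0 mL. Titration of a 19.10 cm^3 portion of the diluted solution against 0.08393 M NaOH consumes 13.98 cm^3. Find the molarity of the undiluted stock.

1.24 M

n(NaOH) = 0.08393 x 0.01398 = 0.001173 mol.
n(HCl) in the aliquot = 0.001173 mol.
[diluted HCl] = 0.001173 / 0.01910 = 0.06143 M.
Dilution factor = 500.0/24.73 = 20.22, so [stock] = 0.06143 x 20.22 = 1.24 M.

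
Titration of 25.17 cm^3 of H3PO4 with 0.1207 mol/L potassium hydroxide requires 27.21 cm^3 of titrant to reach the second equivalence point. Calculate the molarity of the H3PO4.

0.0652 M

n(KOH) = 0.1207 x 0.02721 = 0.003284 mol.
At the second equivalence point, 2 mol OH^- react per mol H3PO4, so n(H3PO4) = 0.003284 / 2 = 0.001642 mol.
[H3PO4] = 0.001642 / 0.02517 L = 0.0652 M.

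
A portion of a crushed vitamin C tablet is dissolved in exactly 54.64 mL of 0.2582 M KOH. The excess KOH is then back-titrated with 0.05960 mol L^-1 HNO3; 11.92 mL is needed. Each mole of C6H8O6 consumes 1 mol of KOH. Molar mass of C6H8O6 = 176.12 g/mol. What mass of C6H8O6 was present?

Total n(KOH) added = 0.2582 x 0.05464 = 0.01411 mol.
n(HNO3) used = 0.05960 x 0.01192 = 0.0007104 mol, which equals the excess n(KOH).
So n(KOH) consumed by the sample = 0.01411 - 0.0007104 = 0.01340 mol.
n(C6H8O6) = 0.01340 / 1 = 0.01340 mol.
mass = 0.01340 mol x 176.12 g/mol = 2.36 g.

2.36 g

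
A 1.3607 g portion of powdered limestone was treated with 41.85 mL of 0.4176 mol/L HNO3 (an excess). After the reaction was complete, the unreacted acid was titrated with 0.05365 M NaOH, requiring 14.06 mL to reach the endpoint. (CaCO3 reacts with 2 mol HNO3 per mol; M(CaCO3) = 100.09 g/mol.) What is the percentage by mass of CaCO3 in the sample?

61.5%

Total n(HNO3) added = 0.4176 x 0.04185 = 0.01748 mol.
n(NaOH) used = 0.05365 x 0.01406 = 0.0007543 mol, which equals the excess n(HNO3).
So n(HNO3) consumed by the sample = 0.01748 - 0.0007543 = 0.01672 mol.
n(CaCO3) = 0.01672 / 2 = 0.008361 mol.
mass CaCO3 = 0.008361 x 100.09 = 0.8369 g, so %CaCO3 = 0.8369/1.3607 x 100 = 61.5%.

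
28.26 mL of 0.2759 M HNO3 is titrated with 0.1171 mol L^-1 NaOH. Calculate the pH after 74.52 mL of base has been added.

n(acid) = 0.2759 x 0.02826 = 0.007797 mol; n(NaOH) added = 0.1171 x 0.07452 = 0.008726 mol.
Base is in excess by 0.008726 - 0.007797 = 0.0009294 mol in a total volume of 0.1028 L.
[OH^-] = 0.0009294/0.1028 = 0.009042 M, so pOH = 2.04 and pH = 14.00 - 2.04 = 11.96.

11.96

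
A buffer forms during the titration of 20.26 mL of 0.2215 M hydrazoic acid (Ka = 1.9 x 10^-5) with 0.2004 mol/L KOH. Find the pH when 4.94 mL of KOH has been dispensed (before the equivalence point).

4.17

Initial n(HN3) = 0.2215 x 0.02026 = 0.004488 mol.
n(KOH) added = 0.2004 x 0.004940 = 0.0009900 mol, converting that many moles of HN3 to N3-.
Remaining n(HN3) = 0.003498 mol; n(N3-) = 0.0009900 mol.
By Henderson-Hasselbalch, pH = pKa + log([A^-]/[HA]) = 4.72 + log(0.0009900/0.003498) = 4.72 + (-0.55) = 4.17.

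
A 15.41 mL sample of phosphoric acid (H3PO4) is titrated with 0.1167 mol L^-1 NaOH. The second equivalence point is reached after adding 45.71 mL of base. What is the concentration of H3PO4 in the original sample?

n(NaOH) = 0.1167 x 0.04571 = 0.005334 mol.
At the second equivalence point, 2 mol OH^- react per mol H3PO4, so n(H3PO4) = 0.005334 / 2 = 0.002667 mol.
[H3PO4] = 0.002667 / 0.01541 L = 0.173 M.

0.173 M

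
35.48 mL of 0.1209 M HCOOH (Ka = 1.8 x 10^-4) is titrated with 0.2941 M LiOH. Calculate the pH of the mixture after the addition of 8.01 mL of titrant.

3.83

Initial n(HCOOH) = 0.1209 x 0.03548 = 0.004290 mol.
n(LiOH) added = 0.2941 x 0.008010 = 0.002356 mol, converting that many moles of HCOOH to HCOO-.
Remaining n(HCOOH) = 0.001934 mol; n(HCOO-) = 0.002356 mol.
By Henderson-Hasselbalch, pH = pKa + log([A^-]/[HA]) = 3.74 + log(0.002356/0.001934) = 3.74 + (+0.09) = 3.83.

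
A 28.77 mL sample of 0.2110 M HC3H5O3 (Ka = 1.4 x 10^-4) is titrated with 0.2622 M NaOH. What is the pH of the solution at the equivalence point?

8.46

n(HC3H5O3) = 0.2110 x 0.02877 = 0.006070 mol; V(NaOH) at equivalence = 0.006070/0.2622 = 0.02315 L.
At equivalence all the acid is converted to C3H5O3-; total volume = 0.02877 + 0.02315 = 0.05192 L, so [C3H5O3-] = 0.006070/0.05192 = 0.1169 M.
Kb = Kw/Ka = 1.0e-14 / 1.4 x 10^-4 = 7.14e-11.
[OH^-] = sqrt(Kb x [C3H5O3-]) = sqrt(7.14e-11 x 0.1169) = 2.89e-6 M.
pOH = 5.54, so pH = 14.00 - 5.54 = 8.46.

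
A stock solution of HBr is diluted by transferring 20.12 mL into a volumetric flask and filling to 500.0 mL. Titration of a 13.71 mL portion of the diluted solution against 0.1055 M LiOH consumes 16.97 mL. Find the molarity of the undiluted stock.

3.25 M

n(LiOH) = 0.1055 x 0.01697 = 0.001790 mol.
n(HBr) in the aliquot = 0.001790 mol.
[diluted HBr] = 0.001790 / 0.01371 = 0.1306 M.
Dilution factor = 500.0/20.12 = 24.85, so [stock] = 0.1306 x 24.85 = 3.25 M.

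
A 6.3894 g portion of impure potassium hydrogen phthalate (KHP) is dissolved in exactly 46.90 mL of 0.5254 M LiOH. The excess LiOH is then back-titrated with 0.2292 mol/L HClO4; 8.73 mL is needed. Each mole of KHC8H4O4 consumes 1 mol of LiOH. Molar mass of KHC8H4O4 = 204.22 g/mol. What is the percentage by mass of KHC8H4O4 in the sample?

Total n(LiOH) added = 0.5254 x 0.04690 = 0.02464 mol.
n(HClO4) used = 0.2292 x 0.008730 = 0.002001 mol, which equals the excess n(LiOH).
So n(LiOH) consumed by the sample = 0.02464 - 0.002001 = 0.02264 mol.
n(KHC8H4O4) = 0.02264 / 1 = 0.02264 mol.
mass KHC8H4O4 = 0.02264 x 204.22 = 4.624 g, so %KHC8H4O4 = 4.624/6.3894 x 100 = 72.4%.

72.4%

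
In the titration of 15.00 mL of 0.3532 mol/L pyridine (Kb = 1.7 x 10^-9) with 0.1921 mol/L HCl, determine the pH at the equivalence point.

3.07

n(C5H5N) = 0.3532 x 0.01500 = 0.005298 mol; V(HCl) at equivalence = 0.005298/0.1921 = 0.02758 L.
At equivalence the base is fully converted to C5H5NH+; total volume = 0.04258 L, so [C5H5NH+] = 0.005298/0.04258 = 0.1244 M.
Ka(C5H5NH+) = Kw/Kb = 1.0e-14 / 1.7 x 10^-9 = 5.88e-6.
[H^+] = sqrt(Ka x [C5H5NH+]) = sqrt(5.88e-6 x 0.1244) = 0.000856 M.
pH = -log(0.000856) = 3.07.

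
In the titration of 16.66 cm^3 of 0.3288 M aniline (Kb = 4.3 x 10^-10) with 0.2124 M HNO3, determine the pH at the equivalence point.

2.76

n(C6H5NH2) = 0.3288 x 0.01666 = 0.005478 mol; V(HNO3) at equivalence = 0.005478/0.2124 = 0.02579 L.
At equivalence the base is fully converted to C6H5NH3+; total volume = 0.04245 L, so [C6H5NH3+] = 0.005478/0.04245 = 0.1290 M.
Ka(C6H5NH3+) = Kw/Kb = 1.0e-14 / 4.3 x 10^-10 = 2.33e-5.
[H^+] = sqrt(Ka x [C6H5NH3+]) = sqrt(2.33e-5 x 0.1290) = 0.00173 M.
pH = -log(0.00173) = 2.76.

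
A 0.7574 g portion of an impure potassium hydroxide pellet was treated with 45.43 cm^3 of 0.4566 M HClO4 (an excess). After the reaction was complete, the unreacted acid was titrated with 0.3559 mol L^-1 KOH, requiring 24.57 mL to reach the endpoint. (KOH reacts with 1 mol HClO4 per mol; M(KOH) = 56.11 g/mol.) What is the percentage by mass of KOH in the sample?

Total n(HClO4) added = 0.4566 x 0.04543 = 0.02074 mol.
n(KOH) used = 0.3559 x 0.02457 = 0.008744 mol, which equals the excess n(HClO4).
So n(HClO4) consumed by the sample = 0.02074 - 0.008744 = 0.01200 mol.
n(KOH) = 0.01200 / 1 = 0.01200 mol.
mass KOH = 0.01200 x 56.11 = 0.6733 g, so %KOH = 0.6733/0.7574 x 100 = 88.9%.

88.9%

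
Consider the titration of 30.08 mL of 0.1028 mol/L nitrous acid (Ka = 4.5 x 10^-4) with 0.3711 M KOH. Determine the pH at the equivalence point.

n(HNO2) = 0.1028 x 0.03008 = 0.003092 mol; V(KOH) at equivalence = 0.003092/0.3711 = 0.008333 L.
At equivalence all the acid is converted to NO2-; total volume = 0.03008 + 0.008333 = 0.03841 L, so [NO2-] = 0.003092/0.03841 = 0.08050 M.
Kb = Kw/Ka = 1.0e-14 / 4.5 x 10^-4 = 2.22e-11.
[OH^-] = sqrt(Kb x [NO2-]) = sqrt(2.22e-11 x 0.08050) = 1.34e-6 M.
pOH = 5.87, so pH = 14.00 - 5.87 = 8.13.

8.13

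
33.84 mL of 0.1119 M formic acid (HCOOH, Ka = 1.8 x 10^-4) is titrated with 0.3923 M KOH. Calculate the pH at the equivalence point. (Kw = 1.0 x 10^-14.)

n(HCOOH) = 0.1119 x 0.03384 = 0.003787 mol; V(KOH) at equivalence = 0.003787/0.3923 = 0.009653 L.
At equivalence all the acid is converted to HCOO-; total volume = 0.03384 + 0.009653 = 0.04349 L, so [HCOO-] = 0.003787/0.04349 = 0.08707 M.
Kb = Kw/Ka = 1.0e-14 / 1.8 x 10^-4 = 5.56e-11.
[OH^-] = sqrt(Kb x [HCOO-]) = sqrt(5.56e-11 x 0.08707) = 2.20e-6 M.
pOH = 5.66, so pH = 14.00 - 5.66 = 8.34.

8.34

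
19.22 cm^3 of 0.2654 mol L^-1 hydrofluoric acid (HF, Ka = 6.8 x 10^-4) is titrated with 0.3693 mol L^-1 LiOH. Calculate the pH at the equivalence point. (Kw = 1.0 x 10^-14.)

8.18

n(HF) = 0.2654 x 0.01922 = 0.005101 mol; V(LiOH) at equivalence = 0.005101/0.3693 = 0.01381 L.
At equivalence all the acid is converted to F-; total volume = 0.01922 + 0.01381 = 0.03303 L, so [F-] = 0.005101/0.03303 = 0.1544 M.
Kb = Kw/Ka = 1.0e-14 / 6.8 x 10^-4 = 1.47e-11.
[OH^-] = sqrt(Kb x [F-]) = sqrt(1.47e-11 x 0.1544) = 1.51e-6 M.
pOH = 5.82, so pH = 14.00 - 5.82 = 8.18.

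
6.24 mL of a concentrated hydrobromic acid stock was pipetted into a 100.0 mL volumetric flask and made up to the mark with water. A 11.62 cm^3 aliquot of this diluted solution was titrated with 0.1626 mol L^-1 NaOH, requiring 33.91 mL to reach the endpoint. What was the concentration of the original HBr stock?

n(NaOH) = 0.1626 x 0.03391 = 0.005514 mol.
n(HBr) in the aliquot = 0.005514 mol.
[diluted HBr] = 0.005514 / 0.01162 = 0.4745 M.
Dilution factor = 100.0/6.240 = 16.03, so [stock] = 0.4745 x 16.03 = 7.60 M.

7.60 M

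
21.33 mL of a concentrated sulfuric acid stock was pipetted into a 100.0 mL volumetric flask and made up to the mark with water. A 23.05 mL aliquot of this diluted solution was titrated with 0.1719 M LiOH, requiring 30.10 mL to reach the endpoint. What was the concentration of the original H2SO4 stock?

n(LiOH) = 0.1719 x 0.03010 = 0.005174 mol.
n(H2SO4) in the aliquot = 0.005174 x 1/2 = 0.002587 mol.
[diluted H2SO4] = 0.002587 / 0.02305 = 0.1122 M.
Dilution factor = 100.0/21.33 = 4.688, so [stock] = 0.1122 x 4.688 = 0.526 M.

0.526 M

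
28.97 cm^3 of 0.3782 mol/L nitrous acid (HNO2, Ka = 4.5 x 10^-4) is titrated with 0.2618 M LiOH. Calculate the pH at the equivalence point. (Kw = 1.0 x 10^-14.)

8.27

n(HNO2) = 0.3782 x 0.02897 = 0.01096 mol; V(LiOH) at equivalence = 0.01096/0.2618 = 0.04185 L.
At equivalence all the acid is converted to NO2-; total volume = 0.02897 + 0.04185 = 0.07082 L, so [NO2-] = 0.01096/0.07082 = 0.1547 M.
Kb = Kw/Ka = 1.0e-14 / 4.5 x 10^-4 = 2.22e-11.
[OH^-] = sqrt(Kb x [NO2-]) = sqrt(2.22e-11 x 0.1547) = 1.85e-6 M.
pOH = 5.73, so pH = 14.00 - 5.73 = 8.27.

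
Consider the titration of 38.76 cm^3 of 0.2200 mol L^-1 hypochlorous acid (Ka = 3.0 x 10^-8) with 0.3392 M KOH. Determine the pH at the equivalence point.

10.32

n(HClO) = 0.2200 x 0.03876 = 0.008527 mol; V(KOH) at equivalence = 0.008527/0.3392 = 0.02514 L.
At equivalence all the acid is converted to ClO-; total volume = 0.03876 + 0.02514 = 0.06390 L, so [ClO-] = 0.008527/0.06390 = 0.1334 M.
Kb = Kw/Ka = 1.0e-14 / 3.0 x 10^-8 = 3.33e-7.
[OH^-] = sqrt(Kb x [ClO-]) = sqrt(3.33e-7 x 0.1334) = 0.000211 M.
pOH = 3.68, so pH = 14.00 - 3.68 = 10.32.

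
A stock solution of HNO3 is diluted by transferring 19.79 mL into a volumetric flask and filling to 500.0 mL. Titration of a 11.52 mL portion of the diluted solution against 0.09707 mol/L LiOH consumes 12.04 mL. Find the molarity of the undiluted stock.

n(LiOH) = 0.09707 x 0.01204 = 0.001169 mol.
n(HNO3) in the aliquot = 0.001169 mol.
[diluted HNO3] = 0.001169 / 0.01152 = 0.1015 M.
Dilution factor = 500.0/19.79 = 25.27, so [stock] = 0.1015 x 25.27 = 2.56 M.

2.56 M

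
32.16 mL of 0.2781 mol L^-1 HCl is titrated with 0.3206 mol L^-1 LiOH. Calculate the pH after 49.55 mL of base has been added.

12.93

n(acid) = 0.2781 x 0.03216 = 0.008944 mol; n(LiOH) added = 0.3206 x 0.04955 = 0.01589 mol.
Base is in excess by 0.01589 - 0.008944 = 0.006942 mol in a total volume of 0.08171 L.
[OH^-] = 0.006942/0.08171 = 0.08496 M, so pOH = 1.07 and pH = 14.00 - 1.07 = 12.93.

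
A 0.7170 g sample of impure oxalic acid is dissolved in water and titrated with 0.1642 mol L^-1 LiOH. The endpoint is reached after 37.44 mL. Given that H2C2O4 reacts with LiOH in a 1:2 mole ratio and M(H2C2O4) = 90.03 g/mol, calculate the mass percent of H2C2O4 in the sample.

n(LiOH) = 0.1642 x 0.03744 = 0.006148 mol.
n(H2C2O4) = 0.006148 / 2 = 0.003074 mol.
mass of H2C2O4 = 0.003074 x 90.03 = 0.2767 g.
% purity = 0.2767 / 0.7170 x 100 = 38.6%.

38.6%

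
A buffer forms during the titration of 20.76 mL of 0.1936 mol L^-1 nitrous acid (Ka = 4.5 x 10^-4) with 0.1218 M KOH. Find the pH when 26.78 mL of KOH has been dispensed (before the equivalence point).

3.98

Initial n(HNO2) = 0.1936 x 0.02076 = 0.004019 mol.
n(KOH) added = 0.1218 x 0.02678 = 0.003262 mol, converting that many moles of HNO2 to NO2-.
Remaining n(HNO2) = 0.0007573 mol; n(NO2-) = 0.003262 mol.
By Henderson-Hasselbalch, pH = pKa + log([A^-]/[HA]) = 3.35 + log(0.003262/0.0007573) = 3.35 + (+0.63) = 3.98.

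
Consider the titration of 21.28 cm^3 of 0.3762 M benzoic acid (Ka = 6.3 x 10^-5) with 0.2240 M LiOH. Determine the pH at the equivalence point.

n(C6H5COOH) = 0.3762 x 0.02128 = 0.008006 mol; V(LiOH) at equivalence = 0.008006/0.2240 = 0.03574 L.
At equivalence all the acid is converted to C6H5COO-; total volume = 0.02128 + 0.03574 = 0.05702 L, so [C6H5COO-] = 0.008006/0.05702 = 0.1404 M.
Kb = Kw/Ka = 1.0e-14 / 6.3 x 10^-5 = 1.59e-10.
[OH^-] = sqrt(Kb x [C6H5COO-]) = sqrt(1.59e-10 x 0.1404) = 4.72e-6 M.
pOH = 5.33, so pH = 14.00 - 5.33 = 8.67.

8.67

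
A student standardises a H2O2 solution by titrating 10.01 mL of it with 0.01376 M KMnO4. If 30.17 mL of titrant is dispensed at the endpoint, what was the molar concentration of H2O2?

n(KMnO4) = 0.01376 x 0.03017 = 0.0004151 mol.
From the balanced equation, 2 mol KMnO4 reacts with 5 mol H2O2, so n(H2O2) = 0.0004151 x 5/2 = 0.001038 mol.
[H2O2] = 0.001038 / 0.01001 L = 0.104 M.

0.104 M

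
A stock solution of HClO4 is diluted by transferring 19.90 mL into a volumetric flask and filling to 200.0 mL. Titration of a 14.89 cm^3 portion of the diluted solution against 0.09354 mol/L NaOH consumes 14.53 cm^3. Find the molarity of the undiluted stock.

0.917 M

n(NaOH) = 0.09354 x 0.01453 = 0.001359 mol.
n(HClO4) in the aliquot = 0.001359 mol.
[diluted HClO4] = 0.001359 / 0.01489 = 0.09128 M.
Dilution factor = 200.0/19.90 = 10.05, so [stock] = 0.09128 x 10.05 = 0.917 M.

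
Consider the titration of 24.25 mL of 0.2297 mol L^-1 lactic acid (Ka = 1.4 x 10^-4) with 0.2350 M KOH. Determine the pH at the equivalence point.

n(HC3H5O3) = 0.2297 x 0.02425 = 0.005570 mol; V(KOH) at equivalence = 0.005570/0.2350 = 0.02370 L.
At equivalence all the acid is converted to C3H5O3-; total volume = 0.02425 + 0.02370 = 0.04795 L, so [C3H5O3-] = 0.005570/0.04795 = 0.1162 M.
Kb = Kw/Ka = 1.0e-14 / 1.4 x 10^-4 = 7.14e-11.
[OH^-] = sqrt(Kb x [C3H5O3-]) = sqrt(7.14e-11 x 0.1162) = 2.88e-6 M.
pOH = 5.54, so pH = 14.00 - 5.54 = 8.46.

8.46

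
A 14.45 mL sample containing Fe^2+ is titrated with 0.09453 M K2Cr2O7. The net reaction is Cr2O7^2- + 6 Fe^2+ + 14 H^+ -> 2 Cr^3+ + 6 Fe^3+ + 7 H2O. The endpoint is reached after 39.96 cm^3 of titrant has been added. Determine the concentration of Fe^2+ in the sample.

n(K2Cr2O7) = 0.09453 x 0.03996 = 0.003777 mol.
From the balanced equation, 1 mol K2Cr2O7 reacts with 6 mol Fe^2+, so n(Fe^2+) = 0.003777 x 6/1 = 0.02266 mol.
[Fe^2+] = 0.02266 / 0.01445 L = 1.57 M.

1.57 M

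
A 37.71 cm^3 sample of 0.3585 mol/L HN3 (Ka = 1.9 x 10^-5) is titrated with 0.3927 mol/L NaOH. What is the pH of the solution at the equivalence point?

9.00

n(HN3) = 0.3585 x 0.03771 = 0.01352 mol; V(NaOH) at equivalence = 0.01352/0.3927 = 0.03443 L.
At equivalence all the acid is converted to N3-; total volume = 0.03771 + 0.03443 = 0.07214 L, so [N3-] = 0.01352/0.07214 = 0.1874 M.
Kb = Kw/Ka = 1.0e-14 / 1.9 x 10^-5 = 5.26e-10.
[OH^-] = sqrt(Kb x [N3-]) = sqrt(5.26e-10 x 0.1874) = 9.93e-6 M.
pOH = 5.00, so pH = 14.00 - 5.00 = 9.00.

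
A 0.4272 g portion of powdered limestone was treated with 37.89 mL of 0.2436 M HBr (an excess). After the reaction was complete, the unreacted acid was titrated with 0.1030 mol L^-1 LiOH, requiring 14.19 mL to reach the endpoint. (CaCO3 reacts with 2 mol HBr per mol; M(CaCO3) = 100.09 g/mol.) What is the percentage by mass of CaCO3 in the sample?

91.0%

Total n(HBr) added = 0.2436 x 0.03789 = 0.009230 mol.
n(LiOH) used = 0.1030 x 0.01419 = 0.001462 mol, which equals the excess n(HBr).
So n(HBr) consumed by the sample = 0.009230 - 0.001462 = 0.007768 mol.
n(CaCO3) = 0.007768 / 2 = 0.003884 mol.
mass CaCO3 = 0.003884 x 100.09 = 0.3888 g, so %CaCO3 = 0.3888/0.4272 x 100 = 91.0%.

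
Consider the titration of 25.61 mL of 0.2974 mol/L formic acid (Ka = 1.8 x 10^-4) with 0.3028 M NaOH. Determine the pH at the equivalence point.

n(HCOOH) = 0.2974 x 0.02561 = 0.007616 mol; V(NaOH) at equivalence = 0.007616/0.3028 = 0.02515 L.
At equivalence all the acid is converted to HCOO-; total volume = 0.02561 + 0.02515 = 0.05076 L, so [HCOO-] = 0.007616/0.05076 = 0.1500 M.
Kb = Kw/Ka = 1.0e-14 / 1.8 x 10^-4 = 5.56e-11.
[OH^-] = sqrt(Kb x [HCOO-]) = sqrt(5.56e-11 x 0.1500) = 2.89e-6 M.
pOH = 5.54, so pH = 14.00 - 5.54 = 8.46.

8.46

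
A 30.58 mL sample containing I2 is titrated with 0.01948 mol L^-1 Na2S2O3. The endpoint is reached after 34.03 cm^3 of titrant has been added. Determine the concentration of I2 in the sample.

0.0108 M

n(Na2S2O3) = 0.01948 x 0.03403 = 0.0006629 mol.
From the balanced equation, 2 mol Na2S2O3 reacts with 1 mol I2, so n(I2) = 0.0006629 x 1/2 = 0.0003315 mol.
[I2] = 0.0003315 / 0.03058 L = 0.0108 M.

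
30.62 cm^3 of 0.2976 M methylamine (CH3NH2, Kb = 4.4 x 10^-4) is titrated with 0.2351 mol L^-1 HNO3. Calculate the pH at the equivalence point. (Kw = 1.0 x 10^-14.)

n(CH3NH2) = 0.2976 x 0.03062 = 0.009113 mol; V(HNO3) at equivalence = 0.009113/0.2351 = 0.03876 L.
At equivalence the base is fully converted to CH3NH3+; total volume = 0.06938 L, so [CH3NH3+] = 0.009113/0.06938 = 0.1313 M.
Ka(CH3NH3+) = Kw/Kb = 1.0e-14 / 4.4 x 10^-4 = 2.27e-11.
[H^+] = sqrt(Ka x [CH3NH3+]) = sqrt(2.27e-11 x 0.1313) = 1.73e-6 M.
pH = -log(1.73e-6) = 5.76.

5.76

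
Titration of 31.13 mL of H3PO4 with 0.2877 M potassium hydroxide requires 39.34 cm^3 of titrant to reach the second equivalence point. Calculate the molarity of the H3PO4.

0.182 M

n(KOH) = 0.2877 x 0.03934 = 0.01132 mol.
At the second equivalence point, 2 mol OH^- react per mol H3PO4, so n(H3PO4) = 0.01132 / 2 = 0.005659 mol.
[H3PO4] = 0.005659 / 0.03113 L = 0.182 M.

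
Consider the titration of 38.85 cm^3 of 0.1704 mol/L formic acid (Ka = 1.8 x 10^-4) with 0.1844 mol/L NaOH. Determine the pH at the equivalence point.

n(HCOOH) = 0.1704 x 0.03885 = 0.006620 mol; V(NaOH) at equivalence = 0.006620/0.1844 = 0.03590 L.
At equivalence all the acid is converted to HCOO-; total volume = 0.03885 + 0.03590 = 0.07475 L, so [HCOO-] = 0.006620/0.07475 = 0.08856 M.
Kb = Kw/Ka = 1.0e-14 / 1.8 x 10^-4 = 5.56e-11.
[OH^-] = sqrt(Kb x [HCOO-]) = sqrt(5.56e-11 x 0.08856) = 2.22e-6 M.
pOH = 5.65, so pH = 14.00 - 5.65 = 8.35.

8.35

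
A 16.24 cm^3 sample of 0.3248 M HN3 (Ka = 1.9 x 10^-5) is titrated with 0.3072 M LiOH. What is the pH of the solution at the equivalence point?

n(HN3) = 0.3248 x 0.01624 = 0.005275 mol; V(LiOH) at equivalence = 0.005275/0.3072 = 0.01717 L.
At equivalence all the acid is converted to N3-; total volume = 0.01624 + 0.01717 = 0.03341 L, so [N3-] = 0.005275/0.03341 = 0.1579 M.
Kb = Kw/Ka = 1.0e-14 / 1.9 x 10^-5 = 5.26e-10.
[OH^-] = sqrt(Kb x [N3-]) = sqrt(5.26e-10 x 0.1579) = 9.12e-6 M.
pOH = 5.04, so pH = 14.00 - 5.04 = 8.96.

8.96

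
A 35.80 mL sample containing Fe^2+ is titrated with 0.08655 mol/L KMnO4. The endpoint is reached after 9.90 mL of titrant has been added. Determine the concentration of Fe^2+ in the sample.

0.120 M

n(KMnO4) = 0.08655 x 0.009900 = 0.0008568 mol.
From the balanced equation, 1 mol KMnO4 reacts with 5 mol Fe^2+, so n(Fe^2+) = 0.0008568 x 5/1 = 0.004284 mol.
[Fe^2+] = 0.004284 / 0.03580 L = 0.120 M.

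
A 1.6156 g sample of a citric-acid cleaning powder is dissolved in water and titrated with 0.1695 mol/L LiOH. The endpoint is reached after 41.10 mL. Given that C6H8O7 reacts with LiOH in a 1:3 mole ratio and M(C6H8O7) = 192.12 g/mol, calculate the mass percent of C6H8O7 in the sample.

27.6%

n(LiOH) = 0.1695 x 0.04110 = 0.006966 mol.
n(C6H8O7) = 0.006966 / 3 = 0.002322 mol.
mass of C6H8O7 = 0.002322 x 192.12 = 0.4461 g.
% purity = 0.4461 / 1.6156 x 100 = 27.6%.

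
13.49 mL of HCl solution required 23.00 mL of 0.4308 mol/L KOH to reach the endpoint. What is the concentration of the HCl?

0.734 M

n(KOH) delivered = 0.4308 x 0.02300 = 0.009908 mol.
For a 1:1 reaction, n(HCl) = 0.009908 mol.
[HCl] = 0.009908 mol / 0.01349 L = 0.734 M.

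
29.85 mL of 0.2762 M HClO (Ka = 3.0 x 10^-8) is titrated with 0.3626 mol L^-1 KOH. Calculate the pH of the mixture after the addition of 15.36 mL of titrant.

7.84

Initial n(HClO) = 0.2762 x 0.02985 = 0.008245 mol.
n(KOH) added = 0.3626 x 0.01536 = 0.005570 mol, converting that many moles of HClO to ClO-.
Remaining n(HClO) = 0.002675 mol; n(ClO-) = 0.005570 mol.
By Henderson-Hasselbalch, pH = pKa + log([A^-]/[HA]) = 7.52 + log(0.005570/0.002675) = 7.52 + (+0.32) = 7.84.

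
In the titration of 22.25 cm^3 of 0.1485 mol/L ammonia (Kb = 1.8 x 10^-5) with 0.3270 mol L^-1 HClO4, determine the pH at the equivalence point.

5.12

n(NH3) = 0.1485 x 0.02225 = 0.003304 mol; V(HClO4) at equivalence = 0.003304/0.3270 = 0.01010 L.
At equivalence the base is fully converted to NH4+; total volume = 0.03235 L, so [NH4+] = 0.003304/0.03235 = 0.1021 M.
Ka(NH4+) = Kw/Kb = 1.0e-14 / 1.8 x 10^-5 = 5.56e-10.
[H^+] = sqrt(Ka x [NH4+]) = sqrt(5.56e-10 x 0.1021) = 7.53e-6 M.
pH = -log(7.53e-6) = 5.12.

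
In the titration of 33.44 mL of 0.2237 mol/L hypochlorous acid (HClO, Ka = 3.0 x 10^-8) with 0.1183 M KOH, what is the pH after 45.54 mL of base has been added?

Initial n(HClO) = 0.2237 x 0.03344 = 0.007481 mol.
n(KOH) added = 0.1183 x 0.04554 = 0.005387 mol, converting that many moles of HClO to ClO-.
Remaining n(HClO) = 0.002093 mol; n(ClO-) = 0.005387 mol.
By Henderson-Hasselbalch, pH = pKa + log([A^-]/[HA]) = 7.52 + log(0.005387/0.002093) = 7.52 + (+0.41) = 7.93.

7.93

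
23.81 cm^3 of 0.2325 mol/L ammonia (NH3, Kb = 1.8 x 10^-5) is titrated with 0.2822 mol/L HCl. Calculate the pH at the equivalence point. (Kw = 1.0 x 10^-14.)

5.07

n(NH3) = 0.2325 x 0.02381 = 0.005536 mol; V(HCl) at equivalence = 0.005536/0.2822 = 0.01962 L.
At equivalence the base is fully converted to NH4+; total volume = 0.04343 L, so [NH4+] = 0.005536/0.04343 = 0.1275 M.
Ka(NH4+) = Kw/Kb = 1.0e-14 / 1.8 x 10^-5 = 5.56e-10.
[H^+] = sqrt(Ka x [NH4+]) = sqrt(5.56e-10 x 0.1275) = 8.42e-6 M.
pH = -log(8.42e-6) = 5.07.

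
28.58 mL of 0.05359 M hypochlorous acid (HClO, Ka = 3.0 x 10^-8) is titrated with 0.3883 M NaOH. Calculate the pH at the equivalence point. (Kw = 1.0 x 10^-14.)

10.10

n(HClO) = 0.05359 x 0.02858 = 0.001532 mol; V(NaOH) at equivalence = 0.001532/0.3883 = 0.003944 L.
At equivalence all the acid is converted to ClO-; total volume = 0.02858 + 0.003944 = 0.03252 L, so [ClO-] = 0.001532/0.03252 = 0.04709 M.
Kb = Kw/Ka = 1.0e-14 / 3.0 x 10^-8 = 3.33e-7.
[OH^-] = sqrt(Kb x [ClO-]) = sqrt(3.33e-7 x 0.04709) = 0.000125 M.
pOH = 3.90, so pH = 14.00 - 3.90 = 10.10.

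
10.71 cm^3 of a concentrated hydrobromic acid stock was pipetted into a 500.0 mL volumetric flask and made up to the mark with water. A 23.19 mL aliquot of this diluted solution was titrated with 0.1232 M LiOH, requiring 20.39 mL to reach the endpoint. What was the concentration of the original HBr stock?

5.06 M

n(LiOH) = 0.1232 x 0.02039 = 0.002512 mol.
n(HBr) in the aliquot = 0.002512 mol.
[diluted HBr] = 0.002512 / 0.02319 = 0.1083 M.
Dilution factor = 500.0/10.71 = 46.69, so [stock] = 0.1083 x 46.69 = 5.06 M.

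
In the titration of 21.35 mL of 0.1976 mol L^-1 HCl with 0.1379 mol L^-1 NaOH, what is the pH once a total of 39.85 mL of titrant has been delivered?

n(acid) = 0.1976 x 0.02135 = 0.004219 mol; n(NaOH) added = 0.1379 x 0.03985 = 0.005495 mol.
Base is in excess by 0.005495 - 0.004219 = 0.001277 mol in a total volume of 0.06120 L.
[OH^-] = 0.001277/0.06120 = 0.02086 M, so pOH = 1.68 and pH = 14.00 - 1.68 = 12.32.

12.32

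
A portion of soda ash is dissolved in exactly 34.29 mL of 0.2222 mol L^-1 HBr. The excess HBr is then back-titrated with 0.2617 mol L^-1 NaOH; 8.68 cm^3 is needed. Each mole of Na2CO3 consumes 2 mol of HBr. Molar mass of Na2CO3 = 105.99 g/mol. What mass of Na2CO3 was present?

0.283 g

Total n(HBr) added = 0.2222 x 0.03429 = 0.007619 mol.
n(NaOH) used = 0.2617 x 0.008680 = 0.002272 mol, which equals the excess n(HBr).
So n(HBr) consumed by the sample = 0.007619 - 0.002272 = 0.005348 mol.
n(Na2CO3) = 0.005348 / 2 = 0.002674 mol.
mass = 0.002674 mol x 105.99 g/mol = 0.283 g.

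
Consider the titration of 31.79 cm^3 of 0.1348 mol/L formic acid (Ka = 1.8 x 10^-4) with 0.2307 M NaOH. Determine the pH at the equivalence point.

n(HCOOH) = 0.1348 x 0.03179 = 0.004285 mol; V(NaOH) at equivalence = 0.004285/0.2307 = 0.01858 L.
At equivalence all the acid is converted to HCOO-; total volume = 0.03179 + 0.01858 = 0.05037 L, so [HCOO-] = 0.004285/0.05037 = 0.08508 M.
Kb = Kw/Ka = 1.0e-14 / 1.8 x 10^-4 = 5.56e-11.
[OH^-] = sqrt(Kb x [HCOO-]) = sqrt(5.56e-11 x 0.08508) = 2.17e-6 M.
pOH = 5.66, so pH = 14.00 - 5.66 = 8.34.

8.34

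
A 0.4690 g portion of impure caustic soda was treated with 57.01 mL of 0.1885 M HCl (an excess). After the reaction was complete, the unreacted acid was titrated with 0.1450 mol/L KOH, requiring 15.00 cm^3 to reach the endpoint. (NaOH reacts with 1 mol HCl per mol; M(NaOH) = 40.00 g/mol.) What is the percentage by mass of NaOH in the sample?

73.1%

Total n(HCl) added = 0.1885 x 0.05701 = 0.01075 mol.
n(KOH) used = 0.1450 x 0.01500 = 0.002175 mol, which equals the excess n(HCl).
So n(HCl) consumed by the sample = 0.01075 - 0.002175 = 0.008571 mol.
n(NaOH) = 0.008571 / 1 = 0.008571 mol.
mass NaOH = 0.008571 x 40.00 = 0.3429 g, so %NaOH = 0.3429/0.4690 x 100 = 73.1%.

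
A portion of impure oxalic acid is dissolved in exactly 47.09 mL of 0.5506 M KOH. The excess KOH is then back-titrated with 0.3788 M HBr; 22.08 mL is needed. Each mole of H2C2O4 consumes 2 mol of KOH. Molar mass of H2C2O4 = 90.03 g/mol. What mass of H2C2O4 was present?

Total n(KOH) added = 0.5506 x 0.04709 = 0.02593 mol.
n(HBr) used = 0.3788 x 0.02208 = 0.008364 mol, which equals the excess n(KOH).
So n(KOH) consumed by the sample = 0.02593 - 0.008364 = 0.01756 mol.
n(H2C2O4) = 0.01756 / 2 = 0.008782 mol.
mass = 0.008782 mol x 90.03 g/mol = 0.791 g.

0.791 g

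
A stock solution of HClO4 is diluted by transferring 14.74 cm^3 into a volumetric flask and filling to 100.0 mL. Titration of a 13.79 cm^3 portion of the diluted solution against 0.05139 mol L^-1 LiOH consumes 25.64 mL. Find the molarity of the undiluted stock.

n(LiOH) = 0.05139 x 0.02564 = 0.001318 mol.
n(HClO4) in the aliquot = 0.001318 mol.
[diluted HClO4] = 0.001318 / 0.01379 = 0.09555 M.
Dilution factor = 100.0/14.74 = 6.784, so [stock] = 0.09555 x 6.784 = 0.648 M.

0.648 M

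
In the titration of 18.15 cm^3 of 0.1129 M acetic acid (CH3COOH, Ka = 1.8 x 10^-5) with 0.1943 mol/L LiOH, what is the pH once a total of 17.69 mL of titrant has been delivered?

n(acid) = 0.1129 x 0.01815 = 0.002049 mol; n(LiOH) added = 0.1943 x 0.01769 = 0.003437 mol.
Base is in excess by 0.003437 - 0.002049 = 0.001388 mol in a total volume of 0.03584 L.
[OH^-] = 0.001388/0.03584 = 0.03873 M, so pOH = 1.41 and pH = 14.00 - 1.41 = 12.59.

12.59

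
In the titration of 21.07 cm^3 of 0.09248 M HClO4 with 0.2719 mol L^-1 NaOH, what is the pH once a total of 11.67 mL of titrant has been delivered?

12.57

n(acid) = 0.09248 x 0.02107 = 0.001949 mol; n(NaOH) added = 0.2719 x 0.01167 = 0.003173 mol.
Base is in excess by 0.003173 - 0.001949 = 0.001225 mol in a total volume of 0.03274 L.
[OH^-] = 0.001225/0.03274 = 0.03740 M, so pOH = 1.43 and pH = 14.00 - 1.43 = 12.57.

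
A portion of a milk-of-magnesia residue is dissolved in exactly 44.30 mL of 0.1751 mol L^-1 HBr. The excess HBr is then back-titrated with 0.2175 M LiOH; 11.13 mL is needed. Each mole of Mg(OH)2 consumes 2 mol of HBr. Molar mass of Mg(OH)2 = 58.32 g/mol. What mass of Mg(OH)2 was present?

0.156 g

Total n(HBr) added = 0.1751 x 0.04430 = 0.007757 mol.
n(LiOH) used = 0.2175 x 0.01113 = 0.002421 mol, which equals the excess n(HBr).
So n(HBr) consumed by the sample = 0.007757 - 0.002421 = 0.005336 mol.
n(Mg(OH)2) = 0.005336 / 2 = 0.002668 mol.
mass = 0.002668 mol x 58.32 g/mol = 0.156 g.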